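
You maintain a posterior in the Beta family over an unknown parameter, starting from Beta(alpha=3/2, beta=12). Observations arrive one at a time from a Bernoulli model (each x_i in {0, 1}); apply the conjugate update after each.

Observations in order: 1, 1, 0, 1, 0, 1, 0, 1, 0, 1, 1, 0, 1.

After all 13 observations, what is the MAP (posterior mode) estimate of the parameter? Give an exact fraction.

obs 1: x=1 → posterior Beta(5/2, 12)
obs 2: x=1 → posterior Beta(7/2, 12)
obs 3: x=0 → posterior Beta(7/2, 13)
obs 4: x=1 → posterior Beta(9/2, 13)
obs 5: x=0 → posterior Beta(9/2, 14)
obs 6: x=1 → posterior Beta(11/2, 14)
obs 7: x=0 → posterior Beta(11/2, 15)
obs 8: x=1 → posterior Beta(13/2, 15)
obs 9: x=0 → posterior Beta(13/2, 16)
obs 10: x=1 → posterior Beta(15/2, 16)
obs 11: x=1 → posterior Beta(17/2, 16)
obs 12: x=0 → posterior Beta(17/2, 17)
obs 13: x=1 → posterior Beta(19/2, 17)

17/49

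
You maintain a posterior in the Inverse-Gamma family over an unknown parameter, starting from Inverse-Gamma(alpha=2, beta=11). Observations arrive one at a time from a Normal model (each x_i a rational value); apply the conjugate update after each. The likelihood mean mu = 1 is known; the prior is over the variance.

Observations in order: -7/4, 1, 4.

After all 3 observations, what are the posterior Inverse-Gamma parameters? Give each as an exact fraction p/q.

alpha=7/2, beta=617/32

obs 1: x=-7/4 → posterior Inverse-Gamma(5/2, 473/32)
obs 2: x=1 → posterior Inverse-Gamma(3, 473/32)
obs 3: x=4 → posterior Inverse-Gamma(7/2, 617/32)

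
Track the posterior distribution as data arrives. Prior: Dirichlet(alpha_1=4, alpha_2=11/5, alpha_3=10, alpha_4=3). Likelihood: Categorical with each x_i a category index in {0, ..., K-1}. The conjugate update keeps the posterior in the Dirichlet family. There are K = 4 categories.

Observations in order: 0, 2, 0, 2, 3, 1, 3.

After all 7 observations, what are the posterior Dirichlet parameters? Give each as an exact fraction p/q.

obs 1: x=0 → posterior Dirichlet(5, 11/5, 10, 3)
obs 2: x=2 → posterior Dirichlet(5, 11/5, 11, 3)
obs 3: x=0 → posterior Dirichlet(6, 11/5, 11, 3)
obs 4: x=2 → posterior Dirichlet(6, 11/5, 12, 3)
obs 5: x=3 → posterior Dirichlet(6, 11/5, 12, 4)
obs 6: x=1 → posterior Dirichlet(6, 16/5, 12, 4)
obs 7: x=3 → posterior Dirichlet(6, 16/5, 12, 5)

alpha_1=6, alpha_2=16/5, alpha_3=12, alpha_4=5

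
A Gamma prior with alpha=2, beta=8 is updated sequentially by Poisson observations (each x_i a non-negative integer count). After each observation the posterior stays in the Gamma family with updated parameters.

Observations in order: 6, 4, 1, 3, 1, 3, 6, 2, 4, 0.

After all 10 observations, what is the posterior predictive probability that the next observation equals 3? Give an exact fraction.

obs 1: x=6 → posterior Gamma(8, 9)
obs 2: x=4 → posterior Gamma(12, 10)
obs 3: x=1 → posterior Gamma(13, 11)
obs 4: x=3 → posterior Gamma(16, 12)
obs 5: x=1 → posterior Gamma(17, 13)
obs 6: x=3 → posterior Gamma(20, 14)
obs 7: x=6 → posterior Gamma(26, 15)
obs 8: x=2 → posterior Gamma(28, 16)
obs 9: x=4 → posterior Gamma(32, 17)
obs 10: x=0 → posterior Gamma(32, 18)

88249397322356722735258546911581030458589184/570658162108627174778971075491512021856922699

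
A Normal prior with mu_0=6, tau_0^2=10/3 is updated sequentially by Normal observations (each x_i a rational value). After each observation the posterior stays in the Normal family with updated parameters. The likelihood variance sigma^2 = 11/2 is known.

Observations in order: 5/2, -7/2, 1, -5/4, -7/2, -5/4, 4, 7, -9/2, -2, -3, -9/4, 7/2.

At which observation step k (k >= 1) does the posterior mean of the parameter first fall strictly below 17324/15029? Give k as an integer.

obs 1: x=5/2 → posterior Normal(248/53, 110/53)
obs 2: x=-7/2 → posterior Normal(178/73, 110/73)
obs 3: x=1 → posterior Normal(66/31, 110/93)
obs 4: x=-5/4 → posterior Normal(173/113, 110/113)
obs 5: x=-7/2 → posterior Normal(103/133, 110/133)
obs 6: x=-5/4 → posterior Normal(26/51, 110/153)
obs 7: x=4 → posterior Normal(158/173, 110/173)
obs 8: x=7 → posterior Normal(298/193, 110/193)
obs 9: x=-9/2 → posterior Normal(208/213, 110/213)
obs 10: x=-2 → posterior Normal(168/233, 110/233)
obs 11: x=-3 → posterior Normal(108/253, 10/23)
obs 12: x=-9/4 → posterior Normal(3/13, 110/273)
obs 13: x=7/2 → posterior Normal(133/293, 110/293)

k = 5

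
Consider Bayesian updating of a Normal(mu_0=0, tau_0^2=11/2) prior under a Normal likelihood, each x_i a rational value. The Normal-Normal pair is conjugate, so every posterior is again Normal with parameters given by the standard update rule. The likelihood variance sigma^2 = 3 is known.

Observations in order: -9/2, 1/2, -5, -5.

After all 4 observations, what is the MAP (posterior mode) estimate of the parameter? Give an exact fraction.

obs 1: x=-9/2 → posterior Normal(-99/34, 33/17)
obs 2: x=1/2 → posterior Normal(-11/7, 33/28)
obs 3: x=-5 → posterior Normal(-33/13, 11/13)
obs 4: x=-5 → posterior Normal(-77/25, 33/50)

-77/25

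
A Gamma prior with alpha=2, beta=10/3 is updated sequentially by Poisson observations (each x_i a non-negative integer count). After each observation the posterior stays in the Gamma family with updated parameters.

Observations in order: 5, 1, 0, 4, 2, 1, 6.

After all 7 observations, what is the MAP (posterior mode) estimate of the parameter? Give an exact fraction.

60/31

obs 1: x=5 → posterior Gamma(7, 13/3)
obs 2: x=1 → posterior Gamma(8, 16/3)
obs 3: x=0 → posterior Gamma(8, 19/3)
obs 4: x=4 → posterior Gamma(12, 22/3)
obs 5: x=2 → posterior Gamma(14, 25/3)
obs 6: x=1 → posterior Gamma(15, 28/3)
obs 7: x=6 → posterior Gamma(21, 31/3)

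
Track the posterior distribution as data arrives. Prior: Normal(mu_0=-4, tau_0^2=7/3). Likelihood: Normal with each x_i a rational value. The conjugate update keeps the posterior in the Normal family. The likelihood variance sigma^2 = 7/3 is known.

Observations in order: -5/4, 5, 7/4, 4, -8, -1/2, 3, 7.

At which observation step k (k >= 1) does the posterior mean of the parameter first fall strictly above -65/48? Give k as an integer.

k = 2

obs 1: x=-5/4 → posterior Normal(-21/8, 7/6)
obs 2: x=5 → posterior Normal(-1/12, 7/9)
obs 3: x=7/4 → posterior Normal(3/8, 7/12)
obs 4: x=4 → posterior Normal(11/10, 7/15)
obs 5: x=-8 → posterior Normal(-5/12, 7/18)
obs 6: x=-1/2 → posterior Normal(-3/7, 1/3)
obs 7: x=3 → posterior Normal(0, 7/24)
obs 8: x=7 → posterior Normal(7/9, 7/27)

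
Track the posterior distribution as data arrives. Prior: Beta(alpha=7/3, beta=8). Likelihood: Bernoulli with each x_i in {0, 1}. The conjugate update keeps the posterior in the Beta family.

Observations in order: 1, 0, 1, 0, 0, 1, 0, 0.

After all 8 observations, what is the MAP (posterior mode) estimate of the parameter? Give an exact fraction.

13/49

obs 1: x=1 → posterior Beta(10/3, 8)
obs 2: x=0 → posterior Beta(10/3, 9)
obs 3: x=1 → posterior Beta(13/3, 9)
obs 4: x=0 → posterior Beta(13/3, 10)
obs 5: x=0 → posterior Beta(13/3, 11)
obs 6: x=1 → posterior Beta(16/3, 11)
obs 7: x=0 → posterior Beta(16/3, 12)
obs 8: x=0 → posterior Beta(16/3, 13)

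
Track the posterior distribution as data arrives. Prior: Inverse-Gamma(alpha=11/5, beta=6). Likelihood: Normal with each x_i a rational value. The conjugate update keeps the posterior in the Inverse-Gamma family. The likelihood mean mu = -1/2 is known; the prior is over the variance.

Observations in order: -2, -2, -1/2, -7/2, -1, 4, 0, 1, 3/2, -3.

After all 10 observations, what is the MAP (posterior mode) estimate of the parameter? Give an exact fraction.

1175/328

obs 1: x=-2 → posterior Inverse-Gamma(27/10, 57/8)
obs 2: x=-2 → posterior Inverse-Gamma(16/5, 33/4)
obs 3: x=-1/2 → posterior Inverse-Gamma(37/10, 33/4)
obs 4: x=-7/2 → posterior Inverse-Gamma(21/5, 51/4)
obs 5: x=-1 → posterior Inverse-Gamma(47/10, 103/8)
obs 6: x=4 → posterior Inverse-Gamma(26/5, 23)
obs 7: x=0 → posterior Inverse-Gamma(57/10, 185/8)
obs 8: x=1 → posterior Inverse-Gamma(31/5, 97/4)
obs 9: x=3/2 → posterior Inverse-Gamma(67/10, 105/4)
obs 10: x=-3 → posterior Inverse-Gamma(36/5, 235/8)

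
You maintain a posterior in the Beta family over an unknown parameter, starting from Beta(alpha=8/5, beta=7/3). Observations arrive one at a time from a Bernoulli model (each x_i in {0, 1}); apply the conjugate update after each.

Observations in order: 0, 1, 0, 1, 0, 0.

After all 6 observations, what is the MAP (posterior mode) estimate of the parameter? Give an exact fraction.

39/119

obs 1: x=0 → posterior Beta(8/5, 10/3)
obs 2: x=1 → posterior Beta(13/5, 10/3)
obs 3: x=0 → posterior Beta(13/5, 13/3)
obs 4: x=1 → posterior Beta(18/5, 13/3)
obs 5: x=0 → posterior Beta(18/5, 16/3)
obs 6: x=0 → posterior Beta(18/5, 19/3)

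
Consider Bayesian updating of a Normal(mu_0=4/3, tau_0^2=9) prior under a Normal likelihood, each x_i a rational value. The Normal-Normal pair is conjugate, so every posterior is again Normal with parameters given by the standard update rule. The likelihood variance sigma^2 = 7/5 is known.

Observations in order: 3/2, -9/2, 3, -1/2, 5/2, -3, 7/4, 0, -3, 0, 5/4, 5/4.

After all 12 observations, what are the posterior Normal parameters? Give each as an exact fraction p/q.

obs 1: x=3/2 → posterior Normal(461/312, 63/52)
obs 2: x=-9/2 → posterior Normal(-377/291, 63/97)
obs 3: x=3 → posterior Normal(14/213, 63/142)
obs 4: x=-1/2 → posterior Normal(-79/1122, 63/187)
obs 5: x=5/2 → posterior Normal(149/348, 63/232)
obs 6: x=-3 → posterior Normal(-107/831, 63/277)
obs 7: x=7/4 → posterior Normal(517/3864, 9/46)
obs 8: x=0 → posterior Normal(517/4404, 63/367)
obs 9: x=-3 → posterior Normal(-1103/4944, 63/412)
obs 10: x=0 → posterior Normal(-1103/5484, 63/457)
obs 11: x=5/4 → posterior Normal(-107/1506, 63/502)
obs 12: x=5/4 → posterior Normal(247/6564, 63/547)

mu_0=247/6564, tau_0^2=63/547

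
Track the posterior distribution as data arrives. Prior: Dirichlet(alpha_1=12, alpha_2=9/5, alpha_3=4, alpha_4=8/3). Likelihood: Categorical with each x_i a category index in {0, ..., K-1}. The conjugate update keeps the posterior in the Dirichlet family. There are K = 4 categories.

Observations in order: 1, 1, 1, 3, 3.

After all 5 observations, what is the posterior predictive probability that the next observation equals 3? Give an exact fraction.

35/191

obs 1: x=1 → posterior Dirichlet(12, 14/5, 4, 8/3)
obs 2: x=1 → posterior Dirichlet(12, 19/5, 4, 8/3)
obs 3: x=1 → posterior Dirichlet(12, 24/5, 4, 8/3)
obs 4: x=3 → posterior Dirichlet(12, 24/5, 4, 11/3)
obs 5: x=3 → posterior Dirichlet(12, 24/5, 4, 14/3)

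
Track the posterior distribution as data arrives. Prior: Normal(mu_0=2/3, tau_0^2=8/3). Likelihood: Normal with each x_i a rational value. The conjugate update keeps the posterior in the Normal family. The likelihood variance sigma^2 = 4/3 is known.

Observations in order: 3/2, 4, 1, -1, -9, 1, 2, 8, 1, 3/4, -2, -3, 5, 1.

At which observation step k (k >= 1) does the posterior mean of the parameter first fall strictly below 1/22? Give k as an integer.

obs 1: x=3/2 → posterior Normal(11/9, 8/9)
obs 2: x=4 → posterior Normal(7/3, 8/15)
obs 3: x=1 → posterior Normal(41/21, 8/21)
obs 4: x=-1 → posterior Normal(35/27, 8/27)
obs 5: x=-9 → posterior Normal(-19/33, 8/33)
obs 6: x=1 → posterior Normal(-1/3, 8/39)
obs 7: x=2 → posterior Normal(-1/45, 8/45)
obs 8: x=8 → posterior Normal(47/51, 8/51)
obs 9: x=1 → posterior Normal(53/57, 8/57)
obs 10: x=3/4 → posterior Normal(115/126, 8/63)
obs 11: x=-2 → posterior Normal(91/138, 8/69)
obs 12: x=-3 → posterior Normal(11/30, 8/75)
obs 13: x=5 → posterior Normal(115/162, 8/81)
obs 14: x=1 → posterior Normal(127/174, 8/87)

k = 5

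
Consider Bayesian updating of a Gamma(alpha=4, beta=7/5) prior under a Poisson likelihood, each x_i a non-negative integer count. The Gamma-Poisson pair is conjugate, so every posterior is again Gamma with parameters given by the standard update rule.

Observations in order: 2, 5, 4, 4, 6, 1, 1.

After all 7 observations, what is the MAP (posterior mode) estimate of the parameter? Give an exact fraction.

65/21

obs 1: x=2 → posterior Gamma(6, 12/5)
obs 2: x=5 → posterior Gamma(11, 17/5)
obs 3: x=4 → posterior Gamma(15, 22/5)
obs 4: x=4 → posterior Gamma(19, 27/5)
obs 5: x=6 → posterior Gamma(25, 32/5)
obs 6: x=1 → posterior Gamma(26, 37/5)
obs 7: x=1 → posterior Gamma(27, 42/5)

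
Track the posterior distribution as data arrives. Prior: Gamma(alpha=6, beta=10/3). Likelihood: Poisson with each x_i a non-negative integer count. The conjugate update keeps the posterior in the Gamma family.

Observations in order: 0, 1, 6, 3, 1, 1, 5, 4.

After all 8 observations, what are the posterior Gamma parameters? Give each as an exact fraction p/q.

alpha=27, beta=34/3

obs 1: x=0 → posterior Gamma(6, 13/3)
obs 2: x=1 → posterior Gamma(7, 16/3)
obs 3: x=6 → posterior Gamma(13, 19/3)
obs 4: x=3 → posterior Gamma(16, 22/3)
obs 5: x=1 → posterior Gamma(17, 25/3)
obs 6: x=1 → posterior Gamma(18, 28/3)
obs 7: x=5 → posterior Gamma(23, 31/3)
obs 8: x=4 → posterior Gamma(27, 34/3)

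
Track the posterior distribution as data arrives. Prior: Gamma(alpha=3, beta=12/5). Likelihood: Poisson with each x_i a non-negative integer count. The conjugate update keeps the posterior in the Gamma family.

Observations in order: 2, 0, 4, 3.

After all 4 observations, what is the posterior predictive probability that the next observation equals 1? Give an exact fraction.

obs 1: x=2 → posterior Gamma(5, 17/5)
obs 2: x=0 → posterior Gamma(5, 22/5)
obs 3: x=4 → posterior Gamma(9, 27/5)
obs 4: x=3 → posterior Gamma(12, 32/5)

69175290276410818560/243569224216081305397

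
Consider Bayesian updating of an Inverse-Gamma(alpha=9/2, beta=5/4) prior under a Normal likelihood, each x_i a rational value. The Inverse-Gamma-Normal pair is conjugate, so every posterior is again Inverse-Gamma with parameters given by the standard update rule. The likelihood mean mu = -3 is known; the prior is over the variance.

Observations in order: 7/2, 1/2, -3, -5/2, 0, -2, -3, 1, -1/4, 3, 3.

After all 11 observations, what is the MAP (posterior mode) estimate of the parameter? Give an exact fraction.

obs 1: x=7/2 → posterior Inverse-Gamma(5, 179/8)
obs 2: x=1/2 → posterior Inverse-Gamma(11/2, 57/2)
obs 3: x=-3 → posterior Inverse-Gamma(6, 57/2)
obs 4: x=-5/2 → posterior Inverse-Gamma(13/2, 229/8)
obs 5: x=0 → posterior Inverse-Gamma(7, 265/8)
obs 6: x=-2 → posterior Inverse-Gamma(15/2, 269/8)
obs 7: x=-3 → posterior Inverse-Gamma(8, 269/8)
obs 8: x=1 → posterior Inverse-Gamma(17/2, 333/8)
obs 9: x=-1/4 → posterior Inverse-Gamma(9, 1453/32)
obs 10: x=3 → posterior Inverse-Gamma(19/2, 2029/32)
obs 11: x=3 → posterior Inverse-Gamma(10, 2605/32)

2605/352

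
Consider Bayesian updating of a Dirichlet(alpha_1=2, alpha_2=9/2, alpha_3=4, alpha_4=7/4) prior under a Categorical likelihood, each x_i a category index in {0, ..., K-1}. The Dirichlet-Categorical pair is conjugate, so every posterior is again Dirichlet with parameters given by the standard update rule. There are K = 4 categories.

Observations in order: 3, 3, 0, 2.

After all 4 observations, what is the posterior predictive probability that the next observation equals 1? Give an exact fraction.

obs 1: x=3 → posterior Dirichlet(2, 9/2, 4, 11/4)
obs 2: x=3 → posterior Dirichlet(2, 9/2, 4, 15/4)
obs 3: x=0 → posterior Dirichlet(3, 9/2, 4, 15/4)
obs 4: x=2 → posterior Dirichlet(3, 9/2, 5, 15/4)

18/65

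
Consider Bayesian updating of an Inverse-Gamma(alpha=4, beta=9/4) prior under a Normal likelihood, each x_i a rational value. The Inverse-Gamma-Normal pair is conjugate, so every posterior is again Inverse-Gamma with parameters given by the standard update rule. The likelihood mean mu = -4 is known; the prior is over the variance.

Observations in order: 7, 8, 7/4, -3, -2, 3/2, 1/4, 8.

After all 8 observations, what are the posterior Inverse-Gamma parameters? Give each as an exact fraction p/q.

obs 1: x=7 → posterior Inverse-Gamma(9/2, 251/4)
obs 2: x=8 → posterior Inverse-Gamma(5, 539/4)
obs 3: x=7/4 → posterior Inverse-Gamma(11/2, 4841/32)
obs 4: x=-3 → posterior Inverse-Gamma(6, 4857/32)
obs 5: x=-2 → posterior Inverse-Gamma(13/2, 4921/32)
obs 6: x=3/2 → posterior Inverse-Gamma(7, 5405/32)
obs 7: x=1/4 → posterior Inverse-Gamma(15/2, 2847/16)
obs 8: x=8 → posterior Inverse-Gamma(8, 3999/16)

alpha=8, beta=3999/16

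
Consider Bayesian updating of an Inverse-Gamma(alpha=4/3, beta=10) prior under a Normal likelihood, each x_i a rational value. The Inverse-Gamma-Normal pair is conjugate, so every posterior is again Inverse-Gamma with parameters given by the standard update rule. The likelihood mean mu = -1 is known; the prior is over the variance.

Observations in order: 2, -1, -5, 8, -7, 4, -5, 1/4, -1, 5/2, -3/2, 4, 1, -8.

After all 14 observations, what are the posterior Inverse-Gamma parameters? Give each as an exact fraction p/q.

alpha=25/3, beta=4721/32

obs 1: x=2 → posterior Inverse-Gamma(11/6, 29/2)
obs 2: x=-1 → posterior Inverse-Gamma(7/3, 29/2)
obs 3: x=-5 → posterior Inverse-Gamma(17/6, 45/2)
obs 4: x=8 → posterior Inverse-Gamma(10/3, 63)
obs 5: x=-7 → posterior Inverse-Gamma(23/6, 81)
obs 6: x=4 → posterior Inverse-Gamma(13/3, 187/2)
obs 7: x=-5 → posterior Inverse-Gamma(29/6, 203/2)
obs 8: x=1/4 → posterior Inverse-Gamma(16/3, 3273/32)
obs 9: x=-1 → posterior Inverse-Gamma(35/6, 3273/32)
obs 10: x=5/2 → posterior Inverse-Gamma(19/3, 3469/32)
obs 11: x=-3/2 → posterior Inverse-Gamma(41/6, 3473/32)
obs 12: x=4 → posterior Inverse-Gamma(22/3, 3873/32)
obs 13: x=1 → posterior Inverse-Gamma(47/6, 3937/32)
obs 14: x=-8 → posterior Inverse-Gamma(25/3, 4721/32)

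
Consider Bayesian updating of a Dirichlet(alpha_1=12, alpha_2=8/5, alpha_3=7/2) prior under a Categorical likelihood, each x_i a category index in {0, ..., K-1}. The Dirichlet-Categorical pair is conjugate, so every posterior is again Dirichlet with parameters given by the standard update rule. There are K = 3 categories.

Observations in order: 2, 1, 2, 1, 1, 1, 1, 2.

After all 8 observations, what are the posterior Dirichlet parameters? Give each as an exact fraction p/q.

obs 1: x=2 → posterior Dirichlet(12, 8/5, 9/2)
obs 2: x=1 → posterior Dirichlet(12, 13/5, 9/2)
obs 3: x=2 → posterior Dirichlet(12, 13/5, 11/2)
obs 4: x=1 → posterior Dirichlet(12, 18/5, 11/2)
obs 5: x=1 → posterior Dirichlet(12, 23/5, 11/2)
obs 6: x=1 → posterior Dirichlet(12, 28/5, 11/2)
obs 7: x=1 → posterior Dirichlet(12, 33/5, 11/2)
obs 8: x=2 → posterior Dirichlet(12, 33/5, 13/2)

alpha_1=12, alpha_2=33/5, alpha_3=13/2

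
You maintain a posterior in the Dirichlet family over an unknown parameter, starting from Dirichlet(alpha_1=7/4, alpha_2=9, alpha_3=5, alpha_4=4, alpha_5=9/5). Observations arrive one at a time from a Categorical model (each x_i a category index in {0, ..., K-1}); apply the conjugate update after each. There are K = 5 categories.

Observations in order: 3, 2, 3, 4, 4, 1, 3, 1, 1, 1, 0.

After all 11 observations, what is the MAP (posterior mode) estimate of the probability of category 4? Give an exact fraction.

obs 1: x=3 → posterior Dirichlet(7/4, 9, 5, 5, 9/5)
obs 2: x=2 → posterior Dirichlet(7/4, 9, 6, 5, 9/5)
obs 3: x=3 → posterior Dirichlet(7/4, 9, 6, 6, 9/5)
obs 4: x=4 → posterior Dirichlet(7/4, 9, 6, 6, 14/5)
obs 5: x=4 → posterior Dirichlet(7/4, 9, 6, 6, 19/5)
obs 6: x=1 → posterior Dirichlet(7/4, 10, 6, 6, 19/5)
obs 7: x=3 → posterior Dirichlet(7/4, 10, 6, 7, 19/5)
obs 8: x=1 → posterior Dirichlet(7/4, 11, 6, 7, 19/5)
obs 9: x=1 → posterior Dirichlet(7/4, 12, 6, 7, 19/5)
obs 10: x=1 → posterior Dirichlet(7/4, 13, 6, 7, 19/5)
obs 11: x=0 → posterior Dirichlet(11/4, 13, 6, 7, 19/5)

56/551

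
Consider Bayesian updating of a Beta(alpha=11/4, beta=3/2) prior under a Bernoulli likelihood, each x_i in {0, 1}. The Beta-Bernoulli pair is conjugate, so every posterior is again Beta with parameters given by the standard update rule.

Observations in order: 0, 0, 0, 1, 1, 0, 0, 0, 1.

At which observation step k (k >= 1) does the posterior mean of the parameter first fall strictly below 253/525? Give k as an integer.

obs 1: x=0 → posterior Beta(11/4, 5/2)
obs 2: x=0 → posterior Beta(11/4, 7/2)
obs 3: x=0 → posterior Beta(11/4, 9/2)
obs 4: x=1 → posterior Beta(15/4, 9/2)
obs 5: x=1 → posterior Beta(19/4, 9/2)
obs 6: x=0 → posterior Beta(19/4, 11/2)
obs 7: x=0 → posterior Beta(19/4, 13/2)
obs 8: x=0 → posterior Beta(19/4, 15/2)
obs 9: x=1 → posterior Beta(23/4, 15/2)

k = 2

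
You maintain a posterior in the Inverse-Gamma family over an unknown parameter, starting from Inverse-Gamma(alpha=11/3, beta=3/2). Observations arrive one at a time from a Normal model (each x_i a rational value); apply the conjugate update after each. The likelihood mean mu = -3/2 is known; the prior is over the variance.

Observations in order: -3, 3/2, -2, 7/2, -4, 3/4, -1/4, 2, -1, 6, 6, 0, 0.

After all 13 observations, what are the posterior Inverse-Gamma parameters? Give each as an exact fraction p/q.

obs 1: x=-3 → posterior Inverse-Gamma(25/6, 21/8)
obs 2: x=3/2 → posterior Inverse-Gamma(14/3, 57/8)
obs 3: x=-2 → posterior Inverse-Gamma(31/6, 29/4)
obs 4: x=7/2 → posterior Inverse-Gamma(17/3, 79/4)
obs 5: x=-4 → posterior Inverse-Gamma(37/6, 183/8)
obs 6: x=3/4 → posterior Inverse-Gamma(20/3, 813/32)
obs 7: x=-1/4 → posterior Inverse-Gamma(43/6, 419/16)
obs 8: x=2 → posterior Inverse-Gamma(23/3, 517/16)
obs 9: x=-1 → posterior Inverse-Gamma(49/6, 519/16)
obs 10: x=6 → posterior Inverse-Gamma(26/3, 969/16)
obs 11: x=6 → posterior Inverse-Gamma(55/6, 1419/16)
obs 12: x=0 → posterior Inverse-Gamma(29/3, 1437/16)
obs 13: x=0 → posterior Inverse-Gamma(61/6, 1455/16)

alpha=61/6, beta=1455/16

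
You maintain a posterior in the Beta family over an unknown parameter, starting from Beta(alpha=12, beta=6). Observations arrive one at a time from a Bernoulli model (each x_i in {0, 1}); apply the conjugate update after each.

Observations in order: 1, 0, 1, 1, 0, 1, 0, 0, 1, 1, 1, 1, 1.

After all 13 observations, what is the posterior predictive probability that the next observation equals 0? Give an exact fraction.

obs 1: x=1 → posterior Beta(13, 6)
obs 2: x=0 → posterior Beta(13, 7)
obs 3: x=1 → posterior Beta(14, 7)
obs 4: x=1 → posterior Beta(15, 7)
obs 5: x=0 → posterior Beta(15, 8)
obs 6: x=1 → posterior Beta(16, 8)
obs 7: x=0 → posterior Beta(16, 9)
obs 8: x=0 → posterior Beta(16, 10)
obs 9: x=1 → posterior Beta(17, 10)
obs 10: x=1 → posterior Beta(18, 10)
obs 11: x=1 → posterior Beta(19, 10)
obs 12: x=1 → posterior Beta(20, 10)
obs 13: x=1 → posterior Beta(21, 10)

10/31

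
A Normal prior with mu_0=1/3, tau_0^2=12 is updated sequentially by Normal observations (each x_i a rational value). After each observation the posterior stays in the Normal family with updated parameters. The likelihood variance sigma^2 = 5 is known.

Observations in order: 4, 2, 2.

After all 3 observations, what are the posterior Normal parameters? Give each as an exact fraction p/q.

obs 1: x=4 → posterior Normal(149/51, 60/17)
obs 2: x=2 → posterior Normal(221/87, 60/29)
obs 3: x=2 → posterior Normal(293/123, 60/41)

mu_0=293/123, tau_0^2=60/41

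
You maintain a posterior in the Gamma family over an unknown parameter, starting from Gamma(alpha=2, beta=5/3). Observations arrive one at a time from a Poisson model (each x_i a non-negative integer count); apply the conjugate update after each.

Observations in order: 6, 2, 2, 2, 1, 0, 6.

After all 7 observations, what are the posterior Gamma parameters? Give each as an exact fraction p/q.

obs 1: x=6 → posterior Gamma(8, 8/3)
obs 2: x=2 → posterior Gamma(10, 11/3)
obs 3: x=2 → posterior Gamma(12, 14/3)
obs 4: x=2 → posterior Gamma(14, 17/3)
obs 5: x=1 → posterior Gamma(15, 20/3)
obs 6: x=0 → posterior Gamma(15, 23/3)
obs 7: x=6 → posterior Gamma(21, 26/3)

alpha=21, beta=26/3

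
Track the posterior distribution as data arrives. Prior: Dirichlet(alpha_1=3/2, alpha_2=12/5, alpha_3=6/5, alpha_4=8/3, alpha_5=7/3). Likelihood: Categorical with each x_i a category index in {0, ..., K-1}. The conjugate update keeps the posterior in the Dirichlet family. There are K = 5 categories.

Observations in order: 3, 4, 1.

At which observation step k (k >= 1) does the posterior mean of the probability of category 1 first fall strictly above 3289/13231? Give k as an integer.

k = 3

obs 1: x=3 → posterior Dirichlet(3/2, 12/5, 6/5, 11/3, 7/3)
obs 2: x=4 → posterior Dirichlet(3/2, 12/5, 6/5, 11/3, 10/3)
obs 3: x=1 → posterior Dirichlet(3/2, 17/5, 6/5, 11/3, 10/3)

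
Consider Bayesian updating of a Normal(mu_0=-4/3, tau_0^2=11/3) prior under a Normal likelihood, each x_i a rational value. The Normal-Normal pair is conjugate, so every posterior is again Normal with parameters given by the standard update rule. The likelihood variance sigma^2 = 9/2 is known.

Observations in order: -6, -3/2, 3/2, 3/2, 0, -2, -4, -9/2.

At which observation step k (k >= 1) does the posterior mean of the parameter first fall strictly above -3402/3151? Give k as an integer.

obs 1: x=-6 → posterior Normal(-24/7, 99/49)
obs 2: x=-3/2 → posterior Normal(-201/71, 99/71)
obs 3: x=3/2 → posterior Normal(-56/31, 33/31)
obs 4: x=3/2 → posterior Normal(-27/23, 99/115)
obs 5: x=0 → posterior Normal(-135/137, 99/137)
obs 6: x=-2 → posterior Normal(-179/159, 33/53)
obs 7: x=-4 → posterior Normal(-267/181, 99/181)
obs 8: x=-9/2 → posterior Normal(-366/203, 99/203)

k = 5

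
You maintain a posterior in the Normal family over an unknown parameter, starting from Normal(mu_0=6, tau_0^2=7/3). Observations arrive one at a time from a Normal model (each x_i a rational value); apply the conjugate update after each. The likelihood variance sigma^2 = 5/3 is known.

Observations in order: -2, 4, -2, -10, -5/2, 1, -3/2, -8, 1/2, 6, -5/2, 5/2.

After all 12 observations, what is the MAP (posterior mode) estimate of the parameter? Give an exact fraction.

obs 1: x=-2 → posterior Normal(4/3, 35/36)
obs 2: x=4 → posterior Normal(44/19, 35/57)
obs 3: x=-2 → posterior Normal(15/13, 35/78)
obs 4: x=-10 → posterior Normal(-40/33, 35/99)
obs 5: x=-5/2 → posterior Normal(-23/16, 7/24)
obs 6: x=1 → posterior Normal(-101/94, 35/141)
obs 7: x=-3/2 → posterior Normal(-61/54, 35/162)
obs 8: x=-8 → posterior Normal(-117/61, 35/183)
obs 9: x=1/2 → posterior Normal(-227/136, 35/204)
obs 10: x=6 → posterior Normal(-143/150, 7/45)
obs 11: x=-5/2 → posterior Normal(-89/82, 35/246)
obs 12: x=5/2 → posterior Normal(-143/178, 35/267)

-143/178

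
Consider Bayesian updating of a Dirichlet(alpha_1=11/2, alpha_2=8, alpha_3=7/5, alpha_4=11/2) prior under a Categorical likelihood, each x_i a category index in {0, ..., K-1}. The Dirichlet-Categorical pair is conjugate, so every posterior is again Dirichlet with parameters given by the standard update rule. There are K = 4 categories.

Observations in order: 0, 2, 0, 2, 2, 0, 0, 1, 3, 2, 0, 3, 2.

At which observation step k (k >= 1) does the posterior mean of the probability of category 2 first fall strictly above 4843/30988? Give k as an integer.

k = 5

obs 1: x=0 → posterior Dirichlet(13/2, 8, 7/5, 11/2)
obs 2: x=2 → posterior Dirichlet(13/2, 8, 12/5, 11/2)
obs 3: x=0 → posterior Dirichlet(15/2, 8, 12/5, 11/2)
obs 4: x=2 → posterior Dirichlet(15/2, 8, 17/5, 11/2)
obs 5: x=2 → posterior Dirichlet(15/2, 8, 22/5, 11/2)
obs 6: x=0 → posterior Dirichlet(17/2, 8, 22/5, 11/2)
obs 7: x=0 → posterior Dirichlet(19/2, 8, 22/5, 11/2)
obs 8: x=1 → posterior Dirichlet(19/2, 9, 22/5, 11/2)
obs 9: x=3 → posterior Dirichlet(19/2, 9, 22/5, 13/2)
obs 10: x=2 → posterior Dirichlet(19/2, 9, 27/5, 13/2)
obs 11: x=0 → posterior Dirichlet(21/2, 9, 27/5, 13/2)
obs 12: x=3 → posterior Dirichlet(21/2, 9, 27/5, 15/2)
obs 13: x=2 → posterior Dirichlet(21/2, 9, 32/5, 15/2)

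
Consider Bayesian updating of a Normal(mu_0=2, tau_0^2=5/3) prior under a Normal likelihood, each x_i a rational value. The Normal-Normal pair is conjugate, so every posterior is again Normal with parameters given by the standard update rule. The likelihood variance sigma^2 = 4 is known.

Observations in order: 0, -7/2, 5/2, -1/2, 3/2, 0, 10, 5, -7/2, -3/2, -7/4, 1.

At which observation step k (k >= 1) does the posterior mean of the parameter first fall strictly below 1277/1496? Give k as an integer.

k = 2

obs 1: x=0 → posterior Normal(24/17, 20/17)
obs 2: x=-7/2 → posterior Normal(13/44, 10/11)
obs 3: x=5/2 → posterior Normal(19/27, 20/27)
obs 4: x=-1/2 → posterior Normal(33/64, 5/8)
obs 5: x=3/2 → posterior Normal(24/37, 20/37)
obs 6: x=0 → posterior Normal(4/7, 10/21)
obs 7: x=10 → posterior Normal(74/47, 20/47)
obs 8: x=5 → posterior Normal(99/52, 5/13)
obs 9: x=-7/2 → posterior Normal(163/114, 20/57)
obs 10: x=-3/2 → posterior Normal(37/31, 10/31)
obs 11: x=-7/4 → posterior Normal(261/268, 20/67)
obs 12: x=1 → posterior Normal(281/288, 5/18)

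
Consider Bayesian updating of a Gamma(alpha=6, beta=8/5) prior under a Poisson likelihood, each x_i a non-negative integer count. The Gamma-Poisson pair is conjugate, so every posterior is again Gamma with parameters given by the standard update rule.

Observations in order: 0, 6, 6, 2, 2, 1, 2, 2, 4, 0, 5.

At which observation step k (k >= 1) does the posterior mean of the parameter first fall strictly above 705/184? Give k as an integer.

obs 1: x=0 → posterior Gamma(6, 13/5)
obs 2: x=6 → posterior Gamma(12, 18/5)
obs 3: x=6 → posterior Gamma(18, 23/5)
obs 4: x=2 → posterior Gamma(20, 28/5)
obs 5: x=2 → posterior Gamma(22, 33/5)
obs 6: x=1 → posterior Gamma(23, 38/5)
obs 7: x=2 → posterior Gamma(25, 43/5)
obs 8: x=2 → posterior Gamma(27, 48/5)
obs 9: x=4 → posterior Gamma(31, 53/5)
obs 10: x=0 → posterior Gamma(31, 58/5)
obs 11: x=5 → posterior Gamma(36, 63/5)

k = 3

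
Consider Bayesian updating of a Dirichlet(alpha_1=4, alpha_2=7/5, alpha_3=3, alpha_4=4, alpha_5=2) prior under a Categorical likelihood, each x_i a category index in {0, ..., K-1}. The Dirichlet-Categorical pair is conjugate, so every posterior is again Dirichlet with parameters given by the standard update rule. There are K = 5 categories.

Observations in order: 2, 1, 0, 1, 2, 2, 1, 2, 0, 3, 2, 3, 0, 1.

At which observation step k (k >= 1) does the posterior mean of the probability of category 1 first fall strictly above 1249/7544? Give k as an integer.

obs 1: x=2 → posterior Dirichlet(4, 7/5, 4, 4, 2)
obs 2: x=1 → posterior Dirichlet(4, 12/5, 4, 4, 2)
obs 3: x=0 → posterior Dirichlet(5, 12/5, 4, 4, 2)
obs 4: x=1 → posterior Dirichlet(5, 17/5, 4, 4, 2)
obs 5: x=2 → posterior Dirichlet(5, 17/5, 5, 4, 2)
obs 6: x=2 → posterior Dirichlet(5, 17/5, 6, 4, 2)
obs 7: x=1 → posterior Dirichlet(5, 22/5, 6, 4, 2)
obs 8: x=2 → posterior Dirichlet(5, 22/5, 7, 4, 2)
obs 9: x=0 → posterior Dirichlet(6, 22/5, 7, 4, 2)
obs 10: x=3 → posterior Dirichlet(6, 22/5, 7, 5, 2)
obs 11: x=2 → posterior Dirichlet(6, 22/5, 8, 5, 2)
obs 12: x=3 → posterior Dirichlet(6, 22/5, 8, 6, 2)
obs 13: x=0 → posterior Dirichlet(7, 22/5, 8, 6, 2)
obs 14: x=1 → posterior Dirichlet(7, 27/5, 8, 6, 2)

k = 4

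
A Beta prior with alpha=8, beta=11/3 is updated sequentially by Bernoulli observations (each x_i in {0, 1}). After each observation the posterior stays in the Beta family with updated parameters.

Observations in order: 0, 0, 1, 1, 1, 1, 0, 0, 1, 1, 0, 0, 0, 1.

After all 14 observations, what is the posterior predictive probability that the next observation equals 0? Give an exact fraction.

32/77

obs 1: x=0 → posterior Beta(8, 14/3)
obs 2: x=0 → posterior Beta(8, 17/3)
obs 3: x=1 → posterior Beta(9, 17/3)
obs 4: x=1 → posterior Beta(10, 17/3)
obs 5: x=1 → posterior Beta(11, 17/3)
obs 6: x=1 → posterior Beta(12, 17/3)
obs 7: x=0 → posterior Beta(12, 20/3)
obs 8: x=0 → posterior Beta(12, 23/3)
obs 9: x=1 → posterior Beta(13, 23/3)
obs 10: x=1 → posterior Beta(14, 23/3)
obs 11: x=0 → posterior Beta(14, 26/3)
obs 12: x=0 → posterior Beta(14, 29/3)
obs 13: x=0 → posterior Beta(14, 32/3)
obs 14: x=1 → posterior Beta(15, 32/3)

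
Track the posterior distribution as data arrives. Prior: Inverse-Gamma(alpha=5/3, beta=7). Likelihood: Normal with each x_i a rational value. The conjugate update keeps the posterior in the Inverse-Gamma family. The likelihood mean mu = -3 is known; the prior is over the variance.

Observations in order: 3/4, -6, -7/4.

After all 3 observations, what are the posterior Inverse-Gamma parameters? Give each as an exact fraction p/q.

obs 1: x=3/4 → posterior Inverse-Gamma(13/6, 449/32)
obs 2: x=-6 → posterior Inverse-Gamma(8/3, 593/32)
obs 3: x=-7/4 → posterior Inverse-Gamma(19/6, 309/16)

alpha=19/6, beta=309/16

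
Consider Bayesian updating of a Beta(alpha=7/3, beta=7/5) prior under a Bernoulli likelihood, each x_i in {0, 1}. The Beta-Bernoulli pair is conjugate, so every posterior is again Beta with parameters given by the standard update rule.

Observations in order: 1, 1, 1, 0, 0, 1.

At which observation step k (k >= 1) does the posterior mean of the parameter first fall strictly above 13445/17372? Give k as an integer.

k = 3

obs 1: x=1 → posterior Beta(10/3, 7/5)
obs 2: x=1 → posterior Beta(13/3, 7/5)
obs 3: x=1 → posterior Beta(16/3, 7/5)
obs 4: x=0 → posterior Beta(16/3, 12/5)
obs 5: x=0 → posterior Beta(16/3, 17/5)
obs 6: x=1 → posterior Beta(19/3, 17/5)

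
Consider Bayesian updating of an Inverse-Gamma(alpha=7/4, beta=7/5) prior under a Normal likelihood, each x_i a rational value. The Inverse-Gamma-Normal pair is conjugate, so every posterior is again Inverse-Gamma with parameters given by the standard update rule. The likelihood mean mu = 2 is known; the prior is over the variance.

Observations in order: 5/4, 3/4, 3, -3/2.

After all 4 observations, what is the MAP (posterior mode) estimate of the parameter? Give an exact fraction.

obs 1: x=5/4 → posterior Inverse-Gamma(9/4, 269/160)
obs 2: x=3/4 → posterior Inverse-Gamma(11/4, 197/80)
obs 3: x=3 → posterior Inverse-Gamma(13/4, 237/80)
obs 4: x=-3/2 → posterior Inverse-Gamma(15/4, 727/80)

727/380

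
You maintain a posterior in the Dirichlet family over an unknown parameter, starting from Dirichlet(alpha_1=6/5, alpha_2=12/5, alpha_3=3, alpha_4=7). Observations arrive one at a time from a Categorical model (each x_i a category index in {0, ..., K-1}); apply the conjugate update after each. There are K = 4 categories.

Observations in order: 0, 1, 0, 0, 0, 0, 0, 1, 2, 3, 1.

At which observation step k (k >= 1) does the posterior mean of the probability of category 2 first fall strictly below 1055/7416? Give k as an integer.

k = 8

obs 1: x=0 → posterior Dirichlet(11/5, 12/5, 3, 7)
obs 2: x=1 → posterior Dirichlet(11/5, 17/5, 3, 7)
obs 3: x=0 → posterior Dirichlet(16/5, 17/5, 3, 7)
obs 4: x=0 → posterior Dirichlet(21/5, 17/5, 3, 7)
obs 5: x=0 → posterior Dirichlet(26/5, 17/5, 3, 7)
obs 6: x=0 → posterior Dirichlet(31/5, 17/5, 3, 7)
obs 7: x=0 → posterior Dirichlet(36/5, 17/5, 3, 7)
obs 8: x=1 → posterior Dirichlet(36/5, 22/5, 3, 7)
obs 9: x=2 → posterior Dirichlet(36/5, 22/5, 4, 7)
obs 10: x=3 → posterior Dirichlet(36/5, 22/5, 4, 8)
obs 11: x=1 → posterior Dirichlet(36/5, 27/5, 4, 8)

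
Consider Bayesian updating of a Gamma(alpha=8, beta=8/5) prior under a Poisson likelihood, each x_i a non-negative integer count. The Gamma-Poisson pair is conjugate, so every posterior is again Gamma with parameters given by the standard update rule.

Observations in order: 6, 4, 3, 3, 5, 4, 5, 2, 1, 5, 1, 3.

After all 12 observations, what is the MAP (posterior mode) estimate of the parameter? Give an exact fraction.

245/68

obs 1: x=6 → posterior Gamma(14, 13/5)
obs 2: x=4 → posterior Gamma(18, 18/5)
obs 3: x=3 → posterior Gamma(21, 23/5)
obs 4: x=3 → posterior Gamma(24, 28/5)
obs 5: x=5 → posterior Gamma(29, 33/5)
obs 6: x=4 → posterior Gamma(33, 38/5)
obs 7: x=5 → posterior Gamma(38, 43/5)
obs 8: x=2 → posterior Gamma(40, 48/5)
obs 9: x=1 → posterior Gamma(41, 53/5)
obs 10: x=5 → posterior Gamma(46, 58/5)
obs 11: x=1 → posterior Gamma(47, 63/5)
obs 12: x=3 → posterior Gamma(50, 68/5)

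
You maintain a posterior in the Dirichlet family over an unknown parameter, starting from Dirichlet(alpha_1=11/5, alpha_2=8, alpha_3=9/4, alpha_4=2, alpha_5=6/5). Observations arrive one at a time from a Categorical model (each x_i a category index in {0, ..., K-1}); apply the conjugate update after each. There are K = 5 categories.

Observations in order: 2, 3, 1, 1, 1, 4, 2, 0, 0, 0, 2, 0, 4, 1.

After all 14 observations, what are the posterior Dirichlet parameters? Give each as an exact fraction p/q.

obs 1: x=2 → posterior Dirichlet(11/5, 8, 13/4, 2, 6/5)
obs 2: x=3 → posterior Dirichlet(11/5, 8, 13/4, 3, 6/5)
obs 3: x=1 → posterior Dirichlet(11/5, 9, 13/4, 3, 6/5)
obs 4: x=1 → posterior Dirichlet(11/5, 10, 13/4, 3, 6/5)
obs 5: x=1 → posterior Dirichlet(11/5, 11, 13/4, 3, 6/5)
obs 6: x=4 → posterior Dirichlet(11/5, 11, 13/4, 3, 11/5)
obs 7: x=2 → posterior Dirichlet(11/5, 11, 17/4, 3, 11/5)
obs 8: x=0 → posterior Dirichlet(16/5, 11, 17/4, 3, 11/5)
obs 9: x=0 → posterior Dirichlet(21/5, 11, 17/4, 3, 11/5)
obs 10: x=0 → posterior Dirichlet(26/5, 11, 17/4, 3, 11/5)
obs 11: x=2 → posterior Dirichlet(26/5, 11, 21/4, 3, 11/5)
obs 12: x=0 → posterior Dirichlet(31/5, 11, 21/4, 3, 11/5)
obs 13: x=4 → posterior Dirichlet(31/5, 11, 21/4, 3, 16/5)
obs 14: x=1 → posterior Dirichlet(31/5, 12, 21/4, 3, 16/5)

alpha_1=31/5, alpha_2=12, alpha_3=21/4, alpha_4=3, alpha_5=16/5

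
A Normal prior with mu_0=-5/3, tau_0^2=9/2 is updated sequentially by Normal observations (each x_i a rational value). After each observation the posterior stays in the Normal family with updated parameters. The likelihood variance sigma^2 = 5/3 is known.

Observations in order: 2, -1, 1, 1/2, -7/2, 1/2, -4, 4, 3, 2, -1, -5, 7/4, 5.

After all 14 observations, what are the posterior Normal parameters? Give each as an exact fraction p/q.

mu_0=1501/4656, tau_0^2=45/388

obs 1: x=2 → posterior Normal(112/111, 45/37)
obs 2: x=-1 → posterior Normal(31/192, 45/64)
obs 3: x=1 → posterior Normal(16/39, 45/91)
obs 4: x=1/2 → posterior Normal(305/708, 45/118)
obs 5: x=-7/2 → posterior Normal(-131/435, 9/29)
obs 6: x=1/2 → posterior Normal(-181/1032, 45/172)
obs 7: x=-4 → posterior Normal(-829/1194, 45/199)
obs 8: x=4 → posterior Normal(-181/1356, 45/226)
obs 9: x=3 → posterior Normal(305/1518, 45/253)
obs 10: x=2 → posterior Normal(629/1680, 9/56)
obs 11: x=-1 → posterior Normal(467/1842, 45/307)
obs 12: x=-5 → posterior Normal(-343/2004, 45/334)
obs 13: x=7/4 → posterior Normal(-119/4332, 45/361)
obs 14: x=5 → posterior Normal(1501/4656, 45/388)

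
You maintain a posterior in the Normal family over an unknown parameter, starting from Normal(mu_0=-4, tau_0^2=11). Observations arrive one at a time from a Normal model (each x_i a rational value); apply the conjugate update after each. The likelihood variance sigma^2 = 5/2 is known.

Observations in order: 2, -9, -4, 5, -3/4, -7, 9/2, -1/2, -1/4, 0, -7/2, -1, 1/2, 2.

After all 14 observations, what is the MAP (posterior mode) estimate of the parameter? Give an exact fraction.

obs 1: x=2 → posterior Normal(8/9, 55/27)
obs 2: x=-9 → posterior Normal(-174/49, 55/49)
obs 3: x=-4 → posterior Normal(-262/71, 55/71)
obs 4: x=5 → posterior Normal(-152/93, 55/93)
obs 5: x=-3/4 → posterior Normal(-337/230, 11/23)
obs 6: x=-7 → posterior Normal(-645/274, 55/137)
obs 7: x=9/2 → posterior Normal(-149/106, 55/159)
obs 8: x=-1/2 → posterior Normal(-469/362, 55/181)
obs 9: x=-1/4 → posterior Normal(-240/203, 55/203)
obs 10: x=0 → posterior Normal(-16/15, 11/45)
obs 11: x=-7/2 → posterior Normal(-317/247, 55/247)
obs 12: x=-1 → posterior Normal(-339/269, 55/269)
obs 13: x=1/2 → posterior Normal(-328/291, 55/291)
obs 14: x=2 → posterior Normal(-284/313, 55/313)

-284/313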